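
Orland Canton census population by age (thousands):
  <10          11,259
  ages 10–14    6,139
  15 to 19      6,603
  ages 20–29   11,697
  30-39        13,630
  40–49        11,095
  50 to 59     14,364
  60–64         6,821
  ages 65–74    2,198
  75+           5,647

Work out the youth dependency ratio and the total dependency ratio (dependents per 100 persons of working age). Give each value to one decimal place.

Youth dependency ratio: 27.1
Total dependency ratio: 39.3

0–14: 11,259 + 6,139 = 17,398
15–64: 6,603 + 11,697 + 13,630 + 11,095 + 14,364 + 6,821 = 64,210
65+: 2,198 + 5,647 = 7,845
Youth dependency ratio = 17,398 / 64,210 × 100 = 27.1
Total dependency ratio = (17,398 + 7,845) / 64,210 × 100 = 25,243 / 64,210 × 100 = 39.3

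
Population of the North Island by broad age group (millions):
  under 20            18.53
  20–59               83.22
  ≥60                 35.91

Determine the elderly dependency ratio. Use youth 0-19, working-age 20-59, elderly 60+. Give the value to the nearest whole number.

Old-age dependency ratio = 35.91 / 83.22 × 100 = 43

Old-age dependency ratio: 43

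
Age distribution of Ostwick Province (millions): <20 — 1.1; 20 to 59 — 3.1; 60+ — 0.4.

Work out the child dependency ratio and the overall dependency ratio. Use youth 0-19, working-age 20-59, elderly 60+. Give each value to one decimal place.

Youth dependency ratio = 1.1 / 3.1 × 100 = 35.5
Total dependency ratio = (1.1 + 0.4) / 3.1 × 100 = 1.5 / 3.1 × 100 = 48.4

Youth dependency ratio: 35.5
Total dependency ratio: 48.4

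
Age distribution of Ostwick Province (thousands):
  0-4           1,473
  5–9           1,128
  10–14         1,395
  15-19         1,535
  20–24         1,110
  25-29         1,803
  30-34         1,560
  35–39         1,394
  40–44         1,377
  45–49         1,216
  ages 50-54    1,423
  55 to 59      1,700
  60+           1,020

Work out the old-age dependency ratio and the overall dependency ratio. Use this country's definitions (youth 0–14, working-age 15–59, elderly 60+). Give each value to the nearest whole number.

0–14: 1,473 + 1,128 + 1,395 = 3,996
15–59: 1,535 + 1,110 + 1,803 + 1,560 + 1,394 + 1,377 + 1,216 + 1,423 + 1,700 = 13,118
60+: 1,020
Old-age dependency ratio = 1,020 / 13,118 × 100 = 8
Total dependency ratio = (3,996 + 1,020) / 13,118 × 100 = 5,016 / 13,118 × 100 = 38

Old-age dependency ratio: 8
Total dependency ratio: 38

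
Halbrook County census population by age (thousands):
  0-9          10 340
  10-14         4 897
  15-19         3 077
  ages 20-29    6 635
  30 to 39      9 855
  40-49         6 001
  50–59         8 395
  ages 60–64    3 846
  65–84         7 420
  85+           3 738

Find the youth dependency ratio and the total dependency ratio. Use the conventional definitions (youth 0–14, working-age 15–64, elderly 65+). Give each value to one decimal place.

0–14: 10 340 + 4 897 = 15 237
15–64: 3 077 + 6 635 + 9 855 + 6 001 + 8 395 + 3 846 = 37 809
65+: 7 420 + 3 738 = 11 158
Youth dependency ratio = 15 237 / 37 809 × 100 = 40.3
Total dependency ratio = (15 237 + 11 158) / 37 809 × 100 = 26 395 / 37 809 × 100 = 69.8

Youth dependency ratio: 40.3
Total dependency ratio: 69.8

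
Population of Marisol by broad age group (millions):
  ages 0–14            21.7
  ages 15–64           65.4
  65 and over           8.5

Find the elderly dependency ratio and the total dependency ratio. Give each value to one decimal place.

Old-age dependency ratio: 13.0
Total dependency ratio: 46.2

Old-age dependency ratio = 8.5 / 65.4 × 100 = 13.0
Total dependency ratio = (21.7 + 8.5) / 65.4 × 100 = 30.2 / 65.4 × 100 = 46.2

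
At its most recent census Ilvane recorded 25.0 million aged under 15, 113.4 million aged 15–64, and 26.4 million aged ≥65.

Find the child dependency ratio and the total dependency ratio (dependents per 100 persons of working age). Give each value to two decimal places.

Youth dependency ratio: 22.05
Total dependency ratio: 45.33

Youth dependency ratio = 25.0 / 113.4 × 100 = 22.05
Total dependency ratio = (25.0 + 26.4) / 113.4 × 100 = 51.4 / 113.4 × 100 = 45.33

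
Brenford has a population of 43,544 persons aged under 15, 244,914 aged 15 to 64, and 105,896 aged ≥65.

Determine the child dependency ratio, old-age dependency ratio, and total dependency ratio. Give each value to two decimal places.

Youth dependency ratio = 43,544 / 244,914 × 100 = 17.78
Old-age dependency ratio = 105,896 / 244,914 × 100 = 43.24
Total dependency ratio = (43,544 + 105,896) / 244,914 × 100 = 149,440 / 244,914 × 100 = 61.02

Youth dependency ratio: 17.78
Old-age dependency ratio: 43.24
Total dependency ratio: 61.02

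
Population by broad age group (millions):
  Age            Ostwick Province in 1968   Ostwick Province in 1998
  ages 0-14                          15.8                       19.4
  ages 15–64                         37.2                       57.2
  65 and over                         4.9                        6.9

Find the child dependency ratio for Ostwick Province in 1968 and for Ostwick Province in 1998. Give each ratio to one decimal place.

Ostwick Province in 1968: 42.5
Ostwick Province in 1998: 33.9

Ostwick Province in 1968: 15.8 / 37.2 × 100 = 42.5
Ostwick Province in 1998: 19.4 / 57.2 × 100 = 33.9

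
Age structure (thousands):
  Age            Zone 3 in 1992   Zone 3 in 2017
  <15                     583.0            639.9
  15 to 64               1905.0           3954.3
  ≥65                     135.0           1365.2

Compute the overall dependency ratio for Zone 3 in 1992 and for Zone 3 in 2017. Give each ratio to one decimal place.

Zone 3 in 1992: 37.7
Zone 3 in 2017: 50.7

Zone 3 in 1992: (583.0 + 135.0) / 1905.0 × 100 = 718.0 / 1905.0 × 100 = 37.7
Zone 3 in 2017: (639.9 + 1365.2) / 3954.3 × 100 = 2005.1 / 3954.3 × 100 = 50.7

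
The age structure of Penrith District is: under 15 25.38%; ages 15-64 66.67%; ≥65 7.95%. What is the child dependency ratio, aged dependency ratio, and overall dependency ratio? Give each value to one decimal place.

Youth dependency ratio = 25.38 / 66.67 × 100 = 38.1
Old-age dependency ratio = 7.95 / 66.67 × 100 = 11.9
Total dependency ratio = (25.38 + 7.95) / 66.67 × 100 = 33.33 / 66.67 × 100 = 50.0

Youth dependency ratio: 38.1
Old-age dependency ratio: 11.9
Total dependency ratio: 50.0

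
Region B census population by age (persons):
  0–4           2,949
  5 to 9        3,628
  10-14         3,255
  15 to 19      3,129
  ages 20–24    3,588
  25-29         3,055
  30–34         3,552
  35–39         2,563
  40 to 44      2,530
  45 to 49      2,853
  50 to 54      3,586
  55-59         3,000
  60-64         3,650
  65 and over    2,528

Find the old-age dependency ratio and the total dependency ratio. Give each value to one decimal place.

0–14: 2,949 + 3,628 + 3,255 = 9,832
15–64: 3,129 + 3,588 + 3,055 + 3,552 + 2,563 + 2,530 + 2,853 + 3,586 + 3,000 + 3,650 = 31,506
65+: 2,528
Old-age dependency ratio = 2,528 / 31,506 × 100 = 8.0
Total dependency ratio = (9,832 + 2,528) / 31,506 × 100 = 12,360 / 31,506 × 100 = 39.2

Old-age dependency ratio: 8.0
Total dependency ratio: 39.2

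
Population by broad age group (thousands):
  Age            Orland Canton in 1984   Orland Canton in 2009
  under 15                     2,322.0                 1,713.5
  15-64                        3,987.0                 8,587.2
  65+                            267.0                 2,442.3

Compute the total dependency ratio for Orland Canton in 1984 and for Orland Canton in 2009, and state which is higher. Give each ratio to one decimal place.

Orland Canton in 1984: 64.9
Orland Canton in 2009: 48.4
Higher: Orland Canton in 1984

Orland Canton in 1984: (2,322.0 + 267.0) / 3,987.0 × 100 = 2,589.0 / 3,987.0 × 100 = 64.9
Orland Canton in 2009: (1,713.5 + 2,442.3) / 8,587.2 × 100 = 4,155.8 / 8,587.2 × 100 = 48.4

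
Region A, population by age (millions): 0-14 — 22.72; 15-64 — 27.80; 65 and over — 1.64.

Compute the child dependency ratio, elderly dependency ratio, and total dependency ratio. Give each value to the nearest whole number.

Youth dependency ratio: 82
Old-age dependency ratio: 6
Total dependency ratio: 88

Youth dependency ratio = 22.72 / 27.80 × 100 = 82
Old-age dependency ratio = 1.64 / 27.80 × 100 = 6
Total dependency ratio = (22.72 + 1.64) / 27.80 × 100 = 24.36 / 27.80 × 100 = 88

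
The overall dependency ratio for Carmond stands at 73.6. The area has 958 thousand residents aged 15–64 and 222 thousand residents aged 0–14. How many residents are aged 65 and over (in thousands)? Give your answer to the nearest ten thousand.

Total dependency ratio = (youth + elderly) / working-age × 100
73.6 = (222 + E) / 958 × 100
⇒ 480

Aged 65 and over: 480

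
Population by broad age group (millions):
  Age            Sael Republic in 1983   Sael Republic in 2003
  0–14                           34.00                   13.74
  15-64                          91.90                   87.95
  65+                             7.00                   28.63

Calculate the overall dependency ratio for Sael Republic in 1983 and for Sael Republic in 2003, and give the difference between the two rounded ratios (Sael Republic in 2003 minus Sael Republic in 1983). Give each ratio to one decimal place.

Sael Republic in 1983: (34.00 + 7.00) / 91.90 × 100 = 41.00 / 91.90 × 100 = 44.6
Sael Republic in 2003: (13.74 + 28.63) / 87.95 × 100 = 42.37 / 87.95 × 100 = 48.2

Sael Republic in 1983: 44.6
Sael Republic in 2003: 48.2
Difference: +3.6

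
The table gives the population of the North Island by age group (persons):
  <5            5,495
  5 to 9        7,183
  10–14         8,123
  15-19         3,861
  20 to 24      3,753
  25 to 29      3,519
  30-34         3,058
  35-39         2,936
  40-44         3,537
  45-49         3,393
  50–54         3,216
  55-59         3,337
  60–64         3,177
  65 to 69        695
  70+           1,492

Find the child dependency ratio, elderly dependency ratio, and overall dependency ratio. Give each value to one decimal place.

Youth dependency ratio: 61.6
Old-age dependency ratio: 6.5
Total dependency ratio: 68.0

0–14: 5,495 + 7,183 + 8,123 = 20,801
15–64: 3,861 + 3,753 + 3,519 + 3,058 + 2,936 + 3,537 + 3,393 + 3,216 + 3,337 + 3,177 = 33,787
65+: 695 + 1,492 = 2,187
Youth dependency ratio = 20,801 / 33,787 × 100 = 61.6
Old-age dependency ratio = 2,187 / 33,787 × 100 = 6.5
Total dependency ratio = (20,801 + 2,187) / 33,787 × 100 = 22,988 / 33,787 × 100 = 68.0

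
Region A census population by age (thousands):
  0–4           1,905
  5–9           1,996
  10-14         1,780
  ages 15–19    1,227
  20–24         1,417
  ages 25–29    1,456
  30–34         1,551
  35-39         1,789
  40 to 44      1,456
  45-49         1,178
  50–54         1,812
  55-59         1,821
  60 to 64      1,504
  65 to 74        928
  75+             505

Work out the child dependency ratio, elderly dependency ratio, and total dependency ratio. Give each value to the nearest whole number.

0–14: 1,905 + 1,996 + 1,780 = 5,681
15–64: 1,227 + 1,417 + 1,456 + 1,551 + 1,789 + 1,456 + 1,178 + 1,812 + 1,821 + 1,504 = 15,211
65+: 928 + 505 = 1,433
Youth dependency ratio = 5,681 / 15,211 × 100 = 37
Old-age dependency ratio = 1,433 / 15,211 × 100 = 9
Total dependency ratio = (5,681 + 1,433) / 15,211 × 100 = 7,114 / 15,211 × 100 = 47

Youth dependency ratio: 37
Old-age dependency ratio: 9
Total dependency ratio: 47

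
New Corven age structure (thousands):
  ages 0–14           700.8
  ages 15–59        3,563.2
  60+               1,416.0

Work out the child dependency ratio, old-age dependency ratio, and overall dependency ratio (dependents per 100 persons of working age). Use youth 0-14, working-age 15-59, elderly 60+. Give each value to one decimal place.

Youth dependency ratio = 700.8 / 3,563.2 × 100 = 19.7
Old-age dependency ratio = 1,416.0 / 3,563.2 × 100 = 39.7
Total dependency ratio = (700.8 + 1,416.0) / 3,563.2 × 100 = 2,116.8 / 3,563.2 × 100 = 59.4

Youth dependency ratio: 19.7
Old-age dependency ratio: 39.7
Total dependency ratio: 59.4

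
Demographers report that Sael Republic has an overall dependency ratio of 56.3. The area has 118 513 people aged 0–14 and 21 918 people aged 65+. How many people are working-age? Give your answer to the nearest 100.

Working-age: 249 400

Total dependency ratio = (youth + elderly) / working-age × 100
56.3 = (118 513 + 21 918) / W × 100
⇒ 249 400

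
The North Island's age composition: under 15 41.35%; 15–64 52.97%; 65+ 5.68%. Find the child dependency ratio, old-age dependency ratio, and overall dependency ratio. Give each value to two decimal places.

Youth dependency ratio: 78.06
Old-age dependency ratio: 10.72
Total dependency ratio: 88.79

Youth dependency ratio = 41.35 / 52.97 × 100 = 78.06
Old-age dependency ratio = 5.68 / 52.97 × 100 = 10.72
Total dependency ratio = (41.35 + 5.68) / 52.97 × 100 = 47.03 / 52.97 × 100 = 88.79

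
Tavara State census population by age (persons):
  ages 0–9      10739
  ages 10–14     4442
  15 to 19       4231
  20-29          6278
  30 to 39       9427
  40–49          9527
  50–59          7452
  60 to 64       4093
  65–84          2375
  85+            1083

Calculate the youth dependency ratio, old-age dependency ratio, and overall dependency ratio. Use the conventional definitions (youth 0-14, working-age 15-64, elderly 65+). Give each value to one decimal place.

0–14: 10739 + 4442 = 15181
15–64: 4231 + 6278 + 9427 + 9527 + 7452 + 4093 = 41008
65+: 2375 + 1083 = 3458
Youth dependency ratio = 15181 / 41008 × 100 = 37.0
Old-age dependency ratio = 3458 / 41008 × 100 = 8.4
Total dependency ratio = (15181 + 3458) / 41008 × 100 = 18639 / 41008 × 100 = 45.5

Youth dependency ratio: 37.0
Old-age dependency ratio: 8.4
Total dependency ratio: 45.5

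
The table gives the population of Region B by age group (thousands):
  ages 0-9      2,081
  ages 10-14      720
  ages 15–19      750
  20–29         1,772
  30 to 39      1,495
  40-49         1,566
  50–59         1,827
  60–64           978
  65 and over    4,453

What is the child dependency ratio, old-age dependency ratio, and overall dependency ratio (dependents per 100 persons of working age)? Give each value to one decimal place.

0–14: 2,081 + 720 = 2,801
15–64: 750 + 1,772 + 1,495 + 1,566 + 1,827 + 978 = 8,388
65+: 4,453
Youth dependency ratio = 2,801 / 8,388 × 100 = 33.4
Old-age dependency ratio = 4,453 / 8,388 × 100 = 53.1
Total dependency ratio = (2,801 + 4,453) / 8,388 × 100 = 7,254 / 8,388 × 100 = 86.5

Youth dependency ratio: 33.4
Old-age dependency ratio: 53.1
Total dependency ratio: 86.5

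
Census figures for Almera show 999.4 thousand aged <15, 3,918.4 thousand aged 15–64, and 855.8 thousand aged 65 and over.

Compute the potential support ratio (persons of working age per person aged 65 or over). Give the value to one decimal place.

Potential support ratio = 3,918.4 / 855.8 = 4.6

Potential support ratio: 4.6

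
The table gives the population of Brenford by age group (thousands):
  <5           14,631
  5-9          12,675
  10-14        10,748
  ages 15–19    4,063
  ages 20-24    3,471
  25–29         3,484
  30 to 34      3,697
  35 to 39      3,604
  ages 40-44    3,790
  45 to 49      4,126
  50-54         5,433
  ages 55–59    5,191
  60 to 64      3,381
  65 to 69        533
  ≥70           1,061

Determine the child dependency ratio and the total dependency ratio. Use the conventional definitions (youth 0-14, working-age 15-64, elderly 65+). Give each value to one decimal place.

Youth dependency ratio: 94.6
Total dependency ratio: 98.5

0–14: 14,631 + 12,675 + 10,748 = 38,054
15–64: 4,063 + 3,471 + 3,484 + 3,697 + 3,604 + 3,790 + 4,126 + 5,433 + 5,191 + 3,381 = 40,240
65+: 533 + 1,061 = 1,594
Youth dependency ratio = 38,054 / 40,240 × 100 = 94.6
Total dependency ratio = (38,054 + 1,594) / 40,240 × 100 = 39,648 / 40,240 × 100 = 98.5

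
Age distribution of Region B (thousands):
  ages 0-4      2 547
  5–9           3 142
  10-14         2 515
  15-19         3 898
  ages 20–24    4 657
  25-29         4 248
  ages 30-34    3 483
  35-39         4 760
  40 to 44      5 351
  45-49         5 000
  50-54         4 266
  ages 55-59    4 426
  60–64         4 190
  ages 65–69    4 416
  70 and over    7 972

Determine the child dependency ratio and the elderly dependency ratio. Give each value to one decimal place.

Youth dependency ratio: 18.5
Old-age dependency ratio: 28.0

0–14: 2 547 + 3 142 + 2 515 = 8 204
15–64: 3 898 + 4 657 + 4 248 + 3 483 + 4 760 + 5 351 + 5 000 + 4 266 + 4 426 + 4 190 = 44 279
65+: 4 416 + 7 972 = 12 388
Youth dependency ratio = 8 204 / 44 279 × 100 = 18.5
Old-age dependency ratio = 12 388 / 44 279 × 100 = 28.0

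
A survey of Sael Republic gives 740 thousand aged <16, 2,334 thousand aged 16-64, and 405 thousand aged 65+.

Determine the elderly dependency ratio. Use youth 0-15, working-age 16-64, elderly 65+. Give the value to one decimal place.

Old-age dependency ratio = 405 / 2,334 × 100 = 17.4

Old-age dependency ratio: 17.4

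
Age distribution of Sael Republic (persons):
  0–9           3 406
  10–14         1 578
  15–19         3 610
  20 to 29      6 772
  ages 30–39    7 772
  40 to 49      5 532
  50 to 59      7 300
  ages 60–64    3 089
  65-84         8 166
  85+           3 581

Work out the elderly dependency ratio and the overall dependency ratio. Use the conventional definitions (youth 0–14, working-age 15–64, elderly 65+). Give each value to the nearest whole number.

0–14: 3 406 + 1 578 = 4 984
15–64: 3 610 + 6 772 + 7 772 + 5 532 + 7 300 + 3 089 = 34 075
65+: 8 166 + 3 581 = 11 747
Old-age dependency ratio = 11 747 / 34 075 × 100 = 34
Total dependency ratio = (4 984 + 11 747) / 34 075 × 100 = 16 731 / 34 075 × 100 = 49

Old-age dependency ratio: 34
Total dependency ratio: 49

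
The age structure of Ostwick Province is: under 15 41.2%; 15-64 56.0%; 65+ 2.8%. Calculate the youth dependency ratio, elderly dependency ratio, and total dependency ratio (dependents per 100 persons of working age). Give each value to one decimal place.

Youth dependency ratio = 41.2 / 56.0 × 100 = 73.6
Old-age dependency ratio = 2.8 / 56.0 × 100 = 5.0
Total dependency ratio = (41.2 + 2.8) / 56.0 × 100 = 44.0 / 56.0 × 100 = 78.6

Youth dependency ratio: 73.6
Old-age dependency ratio: 5.0
Total dependency ratio: 78.6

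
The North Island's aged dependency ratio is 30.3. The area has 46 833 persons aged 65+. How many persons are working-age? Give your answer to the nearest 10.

Old-age dependency ratio = elderly / working-age × 100
30.3 = 46 833 / W × 100
⇒ 154 560

Working-age: 154 560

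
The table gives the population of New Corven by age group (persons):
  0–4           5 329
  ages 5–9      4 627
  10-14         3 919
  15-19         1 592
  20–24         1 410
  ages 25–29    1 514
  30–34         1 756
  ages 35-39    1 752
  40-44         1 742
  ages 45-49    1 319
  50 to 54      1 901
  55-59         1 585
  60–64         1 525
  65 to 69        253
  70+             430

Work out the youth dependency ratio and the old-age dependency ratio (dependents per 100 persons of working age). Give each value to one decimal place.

0–14: 5 329 + 4 627 + 3 919 = 13 875
15–64: 1 592 + 1 410 + 1 514 + 1 756 + 1 752 + 1 742 + 1 319 + 1 901 + 1 585 + 1 525 = 16 096
65+: 253 + 430 = 683
Youth dependency ratio = 13 875 / 16 096 × 100 = 86.2
Old-age dependency ratio = 683 / 16 096 × 100 = 4.2

Youth dependency ratio: 86.2
Old-age dependency ratio: 4.2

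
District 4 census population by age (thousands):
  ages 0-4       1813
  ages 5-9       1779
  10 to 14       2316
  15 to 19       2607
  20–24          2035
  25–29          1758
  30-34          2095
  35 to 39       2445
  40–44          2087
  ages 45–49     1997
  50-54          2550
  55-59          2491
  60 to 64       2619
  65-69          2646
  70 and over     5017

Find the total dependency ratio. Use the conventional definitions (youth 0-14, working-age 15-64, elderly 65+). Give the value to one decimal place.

0–14: 1813 + 1779 + 2316 = 5908
15–64: 2607 + 2035 + 1758 + 2095 + 2445 + 2087 + 1997 + 2550 + 2491 + 2619 = 22684
65+: 2646 + 5017 = 7663
Total dependency ratio = (5908 + 7663) / 22684 × 100 = 13571 / 22684 × 100 = 59.8

Total dependency ratio: 59.8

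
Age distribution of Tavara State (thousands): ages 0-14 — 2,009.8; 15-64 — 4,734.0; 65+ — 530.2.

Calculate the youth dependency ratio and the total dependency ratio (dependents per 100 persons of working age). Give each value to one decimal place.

Youth dependency ratio = 2,009.8 / 4,734.0 × 100 = 42.5
Total dependency ratio = (2,009.8 + 530.2) / 4,734.0 × 100 = 2,540.0 / 4,734.0 × 100 = 53.7

Youth dependency ratio: 42.5
Total dependency ratio: 53.7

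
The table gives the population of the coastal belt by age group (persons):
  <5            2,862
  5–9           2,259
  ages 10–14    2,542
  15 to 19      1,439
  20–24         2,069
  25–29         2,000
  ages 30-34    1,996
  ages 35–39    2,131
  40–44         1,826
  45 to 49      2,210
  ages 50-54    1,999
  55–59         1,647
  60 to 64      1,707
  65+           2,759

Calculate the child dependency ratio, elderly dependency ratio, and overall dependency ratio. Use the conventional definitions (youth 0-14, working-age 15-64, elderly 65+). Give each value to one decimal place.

0–14: 2,862 + 2,259 + 2,542 = 7,663
15–64: 1,439 + 2,069 + 2,000 + 1,996 + 2,131 + 1,826 + 2,210 + 1,999 + 1,647 + 1,707 = 19,024
65+: 2,759
Youth dependency ratio = 7,663 / 19,024 × 100 = 40.3
Old-age dependency ratio = 2,759 / 19,024 × 100 = 14.5
Total dependency ratio = (7,663 + 2,759) / 19,024 × 100 = 10,422 / 19,024 × 100 = 54.8

Youth dependency ratio: 40.3
Old-age dependency ratio: 14.5
Total dependency ratio: 54.8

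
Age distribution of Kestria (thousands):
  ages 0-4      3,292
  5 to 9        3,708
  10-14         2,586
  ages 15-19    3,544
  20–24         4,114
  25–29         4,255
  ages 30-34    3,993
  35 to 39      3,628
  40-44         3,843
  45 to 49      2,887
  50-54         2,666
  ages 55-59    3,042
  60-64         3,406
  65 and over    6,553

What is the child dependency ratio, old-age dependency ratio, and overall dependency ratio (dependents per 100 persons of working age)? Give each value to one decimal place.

0–14: 3,292 + 3,708 + 2,586 = 9,586
15–64: 3,544 + 4,114 + 4,255 + 3,993 + 3,628 + 3,843 + 2,887 + 2,666 + 3,042 + 3,406 = 35,378
65+: 6,553
Youth dependency ratio = 9,586 / 35,378 × 100 = 27.1
Old-age dependency ratio = 6,553 / 35,378 × 100 = 18.5
Total dependency ratio = (9,586 + 6,553) / 35,378 × 100 = 16,139 / 35,378 × 100 = 45.6

Youth dependency ratio: 27.1
Old-age dependency ratio: 18.5
Total dependency ratio: 45.6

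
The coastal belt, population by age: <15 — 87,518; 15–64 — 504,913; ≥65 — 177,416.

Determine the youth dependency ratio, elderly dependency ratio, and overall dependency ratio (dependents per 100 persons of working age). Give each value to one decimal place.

Youth dependency ratio: 17.3
Old-age dependency ratio: 35.1
Total dependency ratio: 52.5

Youth dependency ratio = 87,518 / 504,913 × 100 = 17.3
Old-age dependency ratio = 177,416 / 504,913 × 100 = 35.1
Total dependency ratio = (87,518 + 177,416) / 504,913 × 100 = 264,934 / 504,913 × 100 = 52.5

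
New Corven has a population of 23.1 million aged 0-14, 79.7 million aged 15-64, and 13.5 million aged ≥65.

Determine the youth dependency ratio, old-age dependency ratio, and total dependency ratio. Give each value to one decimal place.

Youth dependency ratio = 23.1 / 79.7 × 100 = 29.0
Old-age dependency ratio = 13.5 / 79.7 × 100 = 16.9
Total dependency ratio = (23.1 + 13.5) / 79.7 × 100 = 36.6 / 79.7 × 100 = 45.9

Youth dependency ratio: 29.0
Old-age dependency ratio: 16.9
Total dependency ratio: 45.9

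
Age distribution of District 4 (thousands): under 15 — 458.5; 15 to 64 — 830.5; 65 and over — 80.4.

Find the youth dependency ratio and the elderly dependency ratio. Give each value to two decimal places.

Youth dependency ratio = 458.5 / 830.5 × 100 = 55.21
Old-age dependency ratio = 80.4 / 830.5 × 100 = 9.68

Youth dependency ratio: 55.21
Old-age dependency ratio: 9.68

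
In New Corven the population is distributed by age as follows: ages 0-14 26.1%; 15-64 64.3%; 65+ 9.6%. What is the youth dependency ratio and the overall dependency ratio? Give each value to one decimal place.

Youth dependency ratio = 26.1 / 64.3 × 100 = 40.6
Total dependency ratio = (26.1 + 9.6) / 64.3 × 100 = 35.7 / 64.3 × 100 = 55.5

Youth dependency ratio: 40.6
Total dependency ratio: 55.5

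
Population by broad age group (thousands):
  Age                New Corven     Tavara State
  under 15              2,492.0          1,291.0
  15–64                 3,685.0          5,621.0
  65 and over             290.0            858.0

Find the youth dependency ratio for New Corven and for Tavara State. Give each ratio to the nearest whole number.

New Corven: 2,492.0 / 3,685.0 × 100 = 68
Tavara State: 1,291.0 / 5,621.0 × 100 = 23

New Corven: 68
Tavara State: 23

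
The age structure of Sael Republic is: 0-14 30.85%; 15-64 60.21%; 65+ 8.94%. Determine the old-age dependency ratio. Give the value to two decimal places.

Old-age dependency ratio: 14.85

Old-age dependency ratio = 8.94 / 60.21 × 100 = 14.85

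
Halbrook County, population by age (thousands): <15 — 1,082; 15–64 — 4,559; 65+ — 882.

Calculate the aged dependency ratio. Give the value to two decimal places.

Old-age dependency ratio = 882 / 4,559 × 100 = 19.35

Old-age dependency ratio: 19.35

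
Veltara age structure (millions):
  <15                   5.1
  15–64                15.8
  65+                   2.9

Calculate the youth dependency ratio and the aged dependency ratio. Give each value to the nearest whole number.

Youth dependency ratio = 5.1 / 15.8 × 100 = 32
Old-age dependency ratio = 2.9 / 15.8 × 100 = 18

Youth dependency ratio: 32
Old-age dependency ratio: 18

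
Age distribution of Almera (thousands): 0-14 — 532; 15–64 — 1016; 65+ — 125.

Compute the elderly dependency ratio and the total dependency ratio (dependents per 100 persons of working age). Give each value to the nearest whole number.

Old-age dependency ratio = 125 / 1016 × 100 = 12
Total dependency ratio = (532 + 125) / 1016 × 100 = 657 / 1016 × 100 = 65

Old-age dependency ratio: 12
Total dependency ratio: 65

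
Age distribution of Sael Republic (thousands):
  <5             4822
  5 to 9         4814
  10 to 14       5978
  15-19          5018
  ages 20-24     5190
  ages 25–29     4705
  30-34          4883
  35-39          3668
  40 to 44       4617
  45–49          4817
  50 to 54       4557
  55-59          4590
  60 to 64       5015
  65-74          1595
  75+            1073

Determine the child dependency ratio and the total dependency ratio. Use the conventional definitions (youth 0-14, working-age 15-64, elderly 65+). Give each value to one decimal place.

0–14: 4822 + 4814 + 5978 = 15614
15–64: 5018 + 5190 + 4705 + 4883 + 3668 + 4617 + 4817 + 4557 + 4590 + 5015 = 47060
65+: 1595 + 1073 = 2668
Youth dependency ratio = 15614 / 47060 × 100 = 33.2
Total dependency ratio = (15614 + 2668) / 47060 × 100 = 18282 / 47060 × 100 = 38.8

Youth dependency ratio: 33.2
Total dependency ratio: 38.8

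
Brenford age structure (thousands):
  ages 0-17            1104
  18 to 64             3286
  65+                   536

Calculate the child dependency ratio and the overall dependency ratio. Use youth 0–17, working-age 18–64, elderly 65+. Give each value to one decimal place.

Youth dependency ratio = 1104 / 3286 × 100 = 33.6
Total dependency ratio = (1104 + 536) / 3286 × 100 = 1640 / 3286 × 100 = 49.9

Youth dependency ratio: 33.6
Total dependency ratio: 49.9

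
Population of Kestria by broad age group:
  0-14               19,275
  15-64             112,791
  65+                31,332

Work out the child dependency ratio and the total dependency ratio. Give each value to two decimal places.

Youth dependency ratio: 17.09
Total dependency ratio: 44.87

Youth dependency ratio = 19,275 / 112,791 × 100 = 17.09
Total dependency ratio = (19,275 + 31,332) / 112,791 × 100 = 50,607 / 112,791 × 100 = 44.87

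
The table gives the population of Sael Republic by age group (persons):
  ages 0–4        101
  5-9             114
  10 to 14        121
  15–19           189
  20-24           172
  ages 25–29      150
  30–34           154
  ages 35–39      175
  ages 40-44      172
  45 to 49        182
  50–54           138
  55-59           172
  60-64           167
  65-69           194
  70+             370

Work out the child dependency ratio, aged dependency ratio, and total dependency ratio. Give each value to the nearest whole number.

0–14: 101 + 114 + 121 = 336
15–64: 189 + 172 + 150 + 154 + 175 + 172 + 182 + 138 + 172 + 167 = 1,671
65+: 194 + 370 = 564
Youth dependency ratio = 336 / 1,671 × 100 = 20
Old-age dependency ratio = 564 / 1,671 × 100 = 34
Total dependency ratio = (336 + 564) / 1,671 × 100 = 900 / 1,671 × 100 = 54

Youth dependency ratio: 20
Old-age dependency ratio: 34
Total dependency ratio: 54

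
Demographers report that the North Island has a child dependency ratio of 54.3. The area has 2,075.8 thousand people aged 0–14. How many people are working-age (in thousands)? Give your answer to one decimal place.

Youth dependency ratio = youth / working-age × 100
54.3 = 2,075.8 / W × 100
⇒ 3,822.8

Working-age: 3,822.8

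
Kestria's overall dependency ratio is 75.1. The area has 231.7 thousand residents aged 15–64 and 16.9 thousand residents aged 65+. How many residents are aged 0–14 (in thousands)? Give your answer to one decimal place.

Aged 0–14: 157.1

Total dependency ratio = (youth + elderly) / working-age × 100
75.1 = (Y + 16.9) / 231.7 × 100
⇒ 157.1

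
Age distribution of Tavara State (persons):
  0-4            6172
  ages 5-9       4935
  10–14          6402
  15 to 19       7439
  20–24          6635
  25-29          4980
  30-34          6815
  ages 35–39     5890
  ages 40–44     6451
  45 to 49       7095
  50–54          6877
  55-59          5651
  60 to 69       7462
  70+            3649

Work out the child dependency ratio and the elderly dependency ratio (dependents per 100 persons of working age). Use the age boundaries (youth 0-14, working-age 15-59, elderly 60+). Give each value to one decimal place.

0–14: 6172 + 4935 + 6402 = 17509
15–59: 7439 + 6635 + 4980 + 6815 + 5890 + 6451 + 7095 + 6877 + 5651 = 57833
60+: 7462 + 3649 = 11111
Youth dependency ratio = 17509 / 57833 × 100 = 30.3
Old-age dependency ratio = 11111 / 57833 × 100 = 19.2

Youth dependency ratio: 30.3
Old-age dependency ratio: 19.2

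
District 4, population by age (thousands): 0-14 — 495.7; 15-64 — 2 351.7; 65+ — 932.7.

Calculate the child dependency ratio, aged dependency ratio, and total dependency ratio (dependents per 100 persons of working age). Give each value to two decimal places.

Youth dependency ratio = 495.7 / 2 351.7 × 100 = 21.08
Old-age dependency ratio = 932.7 / 2 351.7 × 100 = 39.66
Total dependency ratio = (495.7 + 932.7) / 2 351.7 × 100 = 1 428.4 / 2 351.7 × 100 = 60.74

Youth dependency ratio: 21.08
Old-age dependency ratio: 39.66
Total dependency ratio: 60.74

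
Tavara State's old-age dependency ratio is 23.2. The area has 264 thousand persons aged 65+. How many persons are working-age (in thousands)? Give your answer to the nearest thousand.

Old-age dependency ratio = elderly / working-age × 100
23.2 = 264 / W × 100
⇒ 1 138

Working-age: 1 138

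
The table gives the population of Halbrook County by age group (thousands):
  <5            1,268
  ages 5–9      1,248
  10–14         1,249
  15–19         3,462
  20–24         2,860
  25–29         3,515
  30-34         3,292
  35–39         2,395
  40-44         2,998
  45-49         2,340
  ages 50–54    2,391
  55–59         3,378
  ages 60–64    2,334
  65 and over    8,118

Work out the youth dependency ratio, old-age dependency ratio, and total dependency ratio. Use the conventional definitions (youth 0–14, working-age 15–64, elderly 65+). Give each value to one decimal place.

0–14: 1,268 + 1,248 + 1,249 = 3,765
15–64: 3,462 + 2,860 + 3,515 + 3,292 + 2,395 + 2,998 + 2,340 + 2,391 + 3,378 + 2,334 = 28,965
65+: 8,118
Youth dependency ratio = 3,765 / 28,965 × 100 = 13.0
Old-age dependency ratio = 8,118 / 28,965 × 100 = 28.0
Total dependency ratio = (3,765 + 8,118) / 28,965 × 100 = 11,883 / 28,965 × 100 = 41.0

Youth dependency ratio: 13.0
Old-age dependency ratio: 28.0
Total dependency ratio: 41.0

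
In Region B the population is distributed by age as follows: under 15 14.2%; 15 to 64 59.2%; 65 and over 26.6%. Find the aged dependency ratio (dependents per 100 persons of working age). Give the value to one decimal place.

Old-age dependency ratio = 26.6 / 59.2 × 100 = 44.9

Old-age dependency ratio: 44.9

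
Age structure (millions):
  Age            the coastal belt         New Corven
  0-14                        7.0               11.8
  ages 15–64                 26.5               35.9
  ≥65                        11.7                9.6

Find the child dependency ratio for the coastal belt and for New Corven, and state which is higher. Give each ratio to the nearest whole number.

the coastal belt: 26
New Corven: 33
Higher: New Corven

the coastal belt: 7.0 / 26.5 × 100 = 26
New Corven: 11.8 / 35.9 × 100 = 33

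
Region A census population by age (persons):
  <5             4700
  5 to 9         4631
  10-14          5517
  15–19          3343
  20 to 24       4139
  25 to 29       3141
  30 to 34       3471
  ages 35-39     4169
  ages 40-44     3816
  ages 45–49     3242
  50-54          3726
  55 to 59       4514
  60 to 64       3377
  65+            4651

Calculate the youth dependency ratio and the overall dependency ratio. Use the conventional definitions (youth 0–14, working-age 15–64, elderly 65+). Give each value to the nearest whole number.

Youth dependency ratio: 40
Total dependency ratio: 53

0–14: 4700 + 4631 + 5517 = 14848
15–64: 3343 + 4139 + 3141 + 3471 + 4169 + 3816 + 3242 + 3726 + 4514 + 3377 = 36938
65+: 4651
Youth dependency ratio = 14848 / 36938 × 100 = 40
Total dependency ratio = (14848 + 4651) / 36938 × 100 = 19499 / 36938 × 100 = 53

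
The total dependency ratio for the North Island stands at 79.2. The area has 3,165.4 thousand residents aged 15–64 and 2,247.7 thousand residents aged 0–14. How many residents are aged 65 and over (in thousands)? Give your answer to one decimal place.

Aged 65 and over: 259.3

Total dependency ratio = (youth + elderly) / working-age × 100
79.2 = (2,247.7 + E) / 3,165.4 × 100
⇒ 259.3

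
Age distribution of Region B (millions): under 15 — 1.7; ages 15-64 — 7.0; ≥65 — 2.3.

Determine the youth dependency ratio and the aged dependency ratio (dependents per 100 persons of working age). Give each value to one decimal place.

Youth dependency ratio: 24.3
Old-age dependency ratio: 32.9

Youth dependency ratio = 1.7 / 7.0 × 100 = 24.3
Old-age dependency ratio = 2.3 / 7.0 × 100 = 32.9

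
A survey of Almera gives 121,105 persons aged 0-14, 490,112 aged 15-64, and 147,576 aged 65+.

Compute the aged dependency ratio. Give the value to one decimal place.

Old-age dependency ratio = 147,576 / 490,112 × 100 = 30.1

Old-age dependency ratio: 30.1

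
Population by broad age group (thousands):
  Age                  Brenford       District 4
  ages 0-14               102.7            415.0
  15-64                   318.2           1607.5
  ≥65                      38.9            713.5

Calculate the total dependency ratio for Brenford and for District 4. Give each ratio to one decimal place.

Brenford: 44.5
District 4: 70.2

Brenford: (102.7 + 38.9) / 318.2 × 100 = 141.6 / 318.2 × 100 = 44.5
District 4: (415.0 + 713.5) / 1607.5 × 100 = 1128.5 / 1607.5 × 100 = 70.2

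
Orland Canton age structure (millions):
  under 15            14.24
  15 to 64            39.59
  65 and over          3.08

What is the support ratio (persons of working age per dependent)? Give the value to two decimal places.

Support ratio = 39.59 / (14.24 + 3.08) = 39.59 / 17.32 = 2.29

Support ratio: 2.29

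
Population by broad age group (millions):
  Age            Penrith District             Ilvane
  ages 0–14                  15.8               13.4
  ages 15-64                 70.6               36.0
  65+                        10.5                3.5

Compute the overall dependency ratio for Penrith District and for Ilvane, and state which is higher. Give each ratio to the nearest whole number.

Penrith District: (15.8 + 10.5) / 70.6 × 100 = 26.3 / 70.6 × 100 = 37
Ilvane: (13.4 + 3.5) / 36.0 × 100 = 16.9 / 36.0 × 100 = 47

Penrith District: 37
Ilvane: 47
Higher: Ilvane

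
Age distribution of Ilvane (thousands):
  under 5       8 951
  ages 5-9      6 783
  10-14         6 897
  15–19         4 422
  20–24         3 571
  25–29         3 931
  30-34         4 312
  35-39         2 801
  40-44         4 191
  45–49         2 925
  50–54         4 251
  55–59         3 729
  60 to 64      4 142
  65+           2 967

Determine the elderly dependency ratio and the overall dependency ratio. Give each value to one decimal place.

0–14: 8 951 + 6 783 + 6 897 = 22 631
15–64: 4 422 + 3 571 + 3 931 + 4 312 + 2 801 + 4 191 + 2 925 + 4 251 + 3 729 + 4 142 = 38 275
65+: 2 967
Old-age dependency ratio = 2 967 / 38 275 × 100 = 7.8
Total dependency ratio = (22 631 + 2 967) / 38 275 × 100 = 25 598 / 38 275 × 100 = 66.9

Old-age dependency ratio: 7.8
Total dependency ratio: 66.9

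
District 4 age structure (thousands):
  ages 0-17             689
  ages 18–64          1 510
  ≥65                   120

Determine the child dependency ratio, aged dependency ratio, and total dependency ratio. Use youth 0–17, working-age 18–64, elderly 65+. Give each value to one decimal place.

Youth dependency ratio = 689 / 1 510 × 100 = 45.6
Old-age dependency ratio = 120 / 1 510 × 100 = 7.9
Total dependency ratio = (689 + 120) / 1 510 × 100 = 809 / 1 510 × 100 = 53.6

Youth dependency ratio: 45.6
Old-age dependency ratio: 7.9
Total dependency ratio: 53.6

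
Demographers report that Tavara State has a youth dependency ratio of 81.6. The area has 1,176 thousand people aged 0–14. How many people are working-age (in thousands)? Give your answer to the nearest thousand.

Youth dependency ratio = youth / working-age × 100
81.6 = 1,176 / W × 100
⇒ 1,441

Working-age: 1,441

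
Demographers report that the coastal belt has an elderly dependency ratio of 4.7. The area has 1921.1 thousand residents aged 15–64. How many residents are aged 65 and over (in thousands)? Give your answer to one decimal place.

Old-age dependency ratio = elderly / working-age × 100
4.7 = E / 1921.1 × 100
⇒ 90.3

Aged 65 and over: 90.3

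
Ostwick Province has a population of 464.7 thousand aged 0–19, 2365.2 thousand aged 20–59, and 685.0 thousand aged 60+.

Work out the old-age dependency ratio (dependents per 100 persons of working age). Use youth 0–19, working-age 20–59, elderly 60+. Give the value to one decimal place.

Old-age dependency ratio = 685.0 / 2365.2 × 100 = 29.0

Old-age dependency ratio: 29.0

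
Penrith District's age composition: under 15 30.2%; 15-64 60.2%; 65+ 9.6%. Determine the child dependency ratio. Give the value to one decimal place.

Youth dependency ratio = 30.2 / 60.2 × 100 = 50.2

Youth dependency ratio: 50.2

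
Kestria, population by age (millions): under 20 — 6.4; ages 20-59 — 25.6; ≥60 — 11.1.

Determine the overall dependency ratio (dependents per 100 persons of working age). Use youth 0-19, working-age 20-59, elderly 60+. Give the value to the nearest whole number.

Total dependency ratio = (6.4 + 11.1) / 25.6 × 100 = 17.5 / 25.6 × 100 = 68

Total dependency ratio: 68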